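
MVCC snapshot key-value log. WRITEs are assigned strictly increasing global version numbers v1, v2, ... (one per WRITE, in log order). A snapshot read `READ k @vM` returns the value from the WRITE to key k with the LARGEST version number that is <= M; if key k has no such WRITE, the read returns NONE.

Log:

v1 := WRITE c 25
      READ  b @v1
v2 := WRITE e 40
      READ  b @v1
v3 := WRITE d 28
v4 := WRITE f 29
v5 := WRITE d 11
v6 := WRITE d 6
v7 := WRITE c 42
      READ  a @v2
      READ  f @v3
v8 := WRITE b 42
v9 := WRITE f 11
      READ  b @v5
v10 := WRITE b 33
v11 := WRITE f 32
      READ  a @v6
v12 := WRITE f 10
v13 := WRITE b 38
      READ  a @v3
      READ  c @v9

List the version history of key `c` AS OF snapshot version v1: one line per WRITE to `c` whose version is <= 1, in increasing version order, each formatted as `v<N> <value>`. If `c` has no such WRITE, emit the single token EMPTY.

Scan writes for key=c with version <= 1:
  v1 WRITE c 25 -> keep
  v2 WRITE e 40 -> skip
  v3 WRITE d 28 -> skip
  v4 WRITE f 29 -> skip
  v5 WRITE d 11 -> skip
  v6 WRITE d 6 -> skip
  v7 WRITE c 42 -> drop (> snap)
  v8 WRITE b 42 -> skip
  v9 WRITE f 11 -> skip
  v10 WRITE b 33 -> skip
  v11 WRITE f 32 -> skip
  v12 WRITE f 10 -> skip
  v13 WRITE b 38 -> skip
Collected: [(1, 25)]

Answer: v1 25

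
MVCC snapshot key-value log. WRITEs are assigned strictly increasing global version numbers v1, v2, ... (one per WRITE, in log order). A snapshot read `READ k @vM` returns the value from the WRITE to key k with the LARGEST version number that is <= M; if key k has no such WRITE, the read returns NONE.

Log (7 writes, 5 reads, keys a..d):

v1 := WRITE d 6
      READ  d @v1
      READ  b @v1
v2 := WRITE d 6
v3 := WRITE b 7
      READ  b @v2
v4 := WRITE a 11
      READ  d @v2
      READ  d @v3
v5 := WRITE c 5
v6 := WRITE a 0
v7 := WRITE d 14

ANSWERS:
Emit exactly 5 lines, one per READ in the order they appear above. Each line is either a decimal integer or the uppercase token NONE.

v1: WRITE d=6  (d history now [(1, 6)])
READ d @v1: history=[(1, 6)] -> pick v1 -> 6
READ b @v1: history=[] -> no version <= 1 -> NONE
v2: WRITE d=6  (d history now [(1, 6), (2, 6)])
v3: WRITE b=7  (b history now [(3, 7)])
READ b @v2: history=[(3, 7)] -> no version <= 2 -> NONE
v4: WRITE a=11  (a history now [(4, 11)])
READ d @v2: history=[(1, 6), (2, 6)] -> pick v2 -> 6
READ d @v3: history=[(1, 6), (2, 6)] -> pick v2 -> 6
v5: WRITE c=5  (c history now [(5, 5)])
v6: WRITE a=0  (a history now [(4, 11), (6, 0)])
v7: WRITE d=14  (d history now [(1, 6), (2, 6), (7, 14)])

Answer: 6
NONE
NONE
6
6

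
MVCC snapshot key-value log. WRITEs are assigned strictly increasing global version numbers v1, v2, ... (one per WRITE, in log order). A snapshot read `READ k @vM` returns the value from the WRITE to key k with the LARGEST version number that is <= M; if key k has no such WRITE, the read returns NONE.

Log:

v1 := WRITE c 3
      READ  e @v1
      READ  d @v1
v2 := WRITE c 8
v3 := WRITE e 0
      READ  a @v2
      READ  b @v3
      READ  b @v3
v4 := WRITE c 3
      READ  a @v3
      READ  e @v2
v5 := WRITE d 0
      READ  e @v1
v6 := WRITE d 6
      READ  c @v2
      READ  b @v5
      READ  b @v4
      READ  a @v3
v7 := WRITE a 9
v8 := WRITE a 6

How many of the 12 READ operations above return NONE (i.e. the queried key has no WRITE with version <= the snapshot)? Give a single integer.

Answer: 11

Derivation:
v1: WRITE c=3  (c history now [(1, 3)])
READ e @v1: history=[] -> no version <= 1 -> NONE
READ d @v1: history=[] -> no version <= 1 -> NONE
v2: WRITE c=8  (c history now [(1, 3), (2, 8)])
v3: WRITE e=0  (e history now [(3, 0)])
READ a @v2: history=[] -> no version <= 2 -> NONE
READ b @v3: history=[] -> no version <= 3 -> NONE
READ b @v3: history=[] -> no version <= 3 -> NONE
v4: WRITE c=3  (c history now [(1, 3), (2, 8), (4, 3)])
READ a @v3: history=[] -> no version <= 3 -> NONE
READ e @v2: history=[(3, 0)] -> no version <= 2 -> NONE
v5: WRITE d=0  (d history now [(5, 0)])
READ e @v1: history=[(3, 0)] -> no version <= 1 -> NONE
v6: WRITE d=6  (d history now [(5, 0), (6, 6)])
READ c @v2: history=[(1, 3), (2, 8), (4, 3)] -> pick v2 -> 8
READ b @v5: history=[] -> no version <= 5 -> NONE
READ b @v4: history=[] -> no version <= 4 -> NONE
READ a @v3: history=[] -> no version <= 3 -> NONE
v7: WRITE a=9  (a history now [(7, 9)])
v8: WRITE a=6  (a history now [(7, 9), (8, 6)])
Read results in order: ['NONE', 'NONE', 'NONE', 'NONE', 'NONE', 'NONE', 'NONE', 'NONE', '8', 'NONE', 'NONE', 'NONE']
NONE count = 11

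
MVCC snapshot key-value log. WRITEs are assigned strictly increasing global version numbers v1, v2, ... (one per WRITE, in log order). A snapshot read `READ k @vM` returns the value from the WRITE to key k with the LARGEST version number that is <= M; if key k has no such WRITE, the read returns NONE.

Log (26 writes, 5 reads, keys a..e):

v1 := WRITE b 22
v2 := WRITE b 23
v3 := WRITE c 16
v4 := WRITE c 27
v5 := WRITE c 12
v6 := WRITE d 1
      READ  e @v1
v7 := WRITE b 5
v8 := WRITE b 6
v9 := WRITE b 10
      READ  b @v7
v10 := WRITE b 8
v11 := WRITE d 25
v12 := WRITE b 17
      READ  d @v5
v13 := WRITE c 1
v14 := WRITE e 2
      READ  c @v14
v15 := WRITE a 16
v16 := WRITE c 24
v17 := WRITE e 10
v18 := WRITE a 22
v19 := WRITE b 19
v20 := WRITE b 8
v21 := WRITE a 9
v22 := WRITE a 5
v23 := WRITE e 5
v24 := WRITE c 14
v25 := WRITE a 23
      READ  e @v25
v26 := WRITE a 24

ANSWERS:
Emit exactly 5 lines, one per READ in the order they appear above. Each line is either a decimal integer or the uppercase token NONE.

Answer: NONE
5
NONE
1
5

Derivation:
v1: WRITE b=22  (b history now [(1, 22)])
v2: WRITE b=23  (b history now [(1, 22), (2, 23)])
v3: WRITE c=16  (c history now [(3, 16)])
v4: WRITE c=27  (c history now [(3, 16), (4, 27)])
v5: WRITE c=12  (c history now [(3, 16), (4, 27), (5, 12)])
v6: WRITE d=1  (d history now [(6, 1)])
READ e @v1: history=[] -> no version <= 1 -> NONE
v7: WRITE b=5  (b history now [(1, 22), (2, 23), (7, 5)])
v8: WRITE b=6  (b history now [(1, 22), (2, 23), (7, 5), (8, 6)])
v9: WRITE b=10  (b history now [(1, 22), (2, 23), (7, 5), (8, 6), (9, 10)])
READ b @v7: history=[(1, 22), (2, 23), (7, 5), (8, 6), (9, 10)] -> pick v7 -> 5
v10: WRITE b=8  (b history now [(1, 22), (2, 23), (7, 5), (8, 6), (9, 10), (10, 8)])
v11: WRITE d=25  (d history now [(6, 1), (11, 25)])
v12: WRITE b=17  (b history now [(1, 22), (2, 23), (7, 5), (8, 6), (9, 10), (10, 8), (12, 17)])
READ d @v5: history=[(6, 1), (11, 25)] -> no version <= 5 -> NONE
v13: WRITE c=1  (c history now [(3, 16), (4, 27), (5, 12), (13, 1)])
v14: WRITE e=2  (e history now [(14, 2)])
READ c @v14: history=[(3, 16), (4, 27), (5, 12), (13, 1)] -> pick v13 -> 1
v15: WRITE a=16  (a history now [(15, 16)])
v16: WRITE c=24  (c history now [(3, 16), (4, 27), (5, 12), (13, 1), (16, 24)])
v17: WRITE e=10  (e history now [(14, 2), (17, 10)])
v18: WRITE a=22  (a history now [(15, 16), (18, 22)])
v19: WRITE b=19  (b history now [(1, 22), (2, 23), (7, 5), (8, 6), (9, 10), (10, 8), (12, 17), (19, 19)])
v20: WRITE b=8  (b history now [(1, 22), (2, 23), (7, 5), (8, 6), (9, 10), (10, 8), (12, 17), (19, 19), (20, 8)])
v21: WRITE a=9  (a history now [(15, 16), (18, 22), (21, 9)])
v22: WRITE a=5  (a history now [(15, 16), (18, 22), (21, 9), (22, 5)])
v23: WRITE e=5  (e history now [(14, 2), (17, 10), (23, 5)])
v24: WRITE c=14  (c history now [(3, 16), (4, 27), (5, 12), (13, 1), (16, 24), (24, 14)])
v25: WRITE a=23  (a history now [(15, 16), (18, 22), (21, 9), (22, 5), (25, 23)])
READ e @v25: history=[(14, 2), (17, 10), (23, 5)] -> pick v23 -> 5
v26: WRITE a=24  (a history now [(15, 16), (18, 22), (21, 9), (22, 5), (25, 23), (26, 24)])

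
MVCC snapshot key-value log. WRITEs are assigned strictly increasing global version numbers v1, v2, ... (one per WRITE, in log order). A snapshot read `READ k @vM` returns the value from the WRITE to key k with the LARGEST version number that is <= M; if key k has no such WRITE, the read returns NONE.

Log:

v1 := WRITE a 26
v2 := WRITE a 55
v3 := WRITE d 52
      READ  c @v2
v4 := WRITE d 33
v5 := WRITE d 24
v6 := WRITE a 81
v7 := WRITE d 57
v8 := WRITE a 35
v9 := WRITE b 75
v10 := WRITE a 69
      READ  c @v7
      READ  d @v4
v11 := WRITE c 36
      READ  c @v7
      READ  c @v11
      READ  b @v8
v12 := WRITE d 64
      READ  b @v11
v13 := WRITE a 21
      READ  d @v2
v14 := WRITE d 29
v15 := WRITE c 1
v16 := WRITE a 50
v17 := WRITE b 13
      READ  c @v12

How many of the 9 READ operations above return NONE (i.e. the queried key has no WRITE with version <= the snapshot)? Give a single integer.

v1: WRITE a=26  (a history now [(1, 26)])
v2: WRITE a=55  (a history now [(1, 26), (2, 55)])
v3: WRITE d=52  (d history now [(3, 52)])
READ c @v2: history=[] -> no version <= 2 -> NONE
v4: WRITE d=33  (d history now [(3, 52), (4, 33)])
v5: WRITE d=24  (d history now [(3, 52), (4, 33), (5, 24)])
v6: WRITE a=81  (a history now [(1, 26), (2, 55), (6, 81)])
v7: WRITE d=57  (d history now [(3, 52), (4, 33), (5, 24), (7, 57)])
v8: WRITE a=35  (a history now [(1, 26), (2, 55), (6, 81), (8, 35)])
v9: WRITE b=75  (b history now [(9, 75)])
v10: WRITE a=69  (a history now [(1, 26), (2, 55), (6, 81), (8, 35), (10, 69)])
READ c @v7: history=[] -> no version <= 7 -> NONE
READ d @v4: history=[(3, 52), (4, 33), (5, 24), (7, 57)] -> pick v4 -> 33
v11: WRITE c=36  (c history now [(11, 36)])
READ c @v7: history=[(11, 36)] -> no version <= 7 -> NONE
READ c @v11: history=[(11, 36)] -> pick v11 -> 36
READ b @v8: history=[(9, 75)] -> no version <= 8 -> NONE
v12: WRITE d=64  (d history now [(3, 52), (4, 33), (5, 24), (7, 57), (12, 64)])
READ b @v11: history=[(9, 75)] -> pick v9 -> 75
v13: WRITE a=21  (a history now [(1, 26), (2, 55), (6, 81), (8, 35), (10, 69), (13, 21)])
READ d @v2: history=[(3, 52), (4, 33), (5, 24), (7, 57), (12, 64)] -> no version <= 2 -> NONE
v14: WRITE d=29  (d history now [(3, 52), (4, 33), (5, 24), (7, 57), (12, 64), (14, 29)])
v15: WRITE c=1  (c history now [(11, 36), (15, 1)])
v16: WRITE a=50  (a history now [(1, 26), (2, 55), (6, 81), (8, 35), (10, 69), (13, 21), (16, 50)])
v17: WRITE b=13  (b history now [(9, 75), (17, 13)])
READ c @v12: history=[(11, 36), (15, 1)] -> pick v11 -> 36
Read results in order: ['NONE', 'NONE', '33', 'NONE', '36', 'NONE', '75', 'NONE', '36']
NONE count = 5

Answer: 5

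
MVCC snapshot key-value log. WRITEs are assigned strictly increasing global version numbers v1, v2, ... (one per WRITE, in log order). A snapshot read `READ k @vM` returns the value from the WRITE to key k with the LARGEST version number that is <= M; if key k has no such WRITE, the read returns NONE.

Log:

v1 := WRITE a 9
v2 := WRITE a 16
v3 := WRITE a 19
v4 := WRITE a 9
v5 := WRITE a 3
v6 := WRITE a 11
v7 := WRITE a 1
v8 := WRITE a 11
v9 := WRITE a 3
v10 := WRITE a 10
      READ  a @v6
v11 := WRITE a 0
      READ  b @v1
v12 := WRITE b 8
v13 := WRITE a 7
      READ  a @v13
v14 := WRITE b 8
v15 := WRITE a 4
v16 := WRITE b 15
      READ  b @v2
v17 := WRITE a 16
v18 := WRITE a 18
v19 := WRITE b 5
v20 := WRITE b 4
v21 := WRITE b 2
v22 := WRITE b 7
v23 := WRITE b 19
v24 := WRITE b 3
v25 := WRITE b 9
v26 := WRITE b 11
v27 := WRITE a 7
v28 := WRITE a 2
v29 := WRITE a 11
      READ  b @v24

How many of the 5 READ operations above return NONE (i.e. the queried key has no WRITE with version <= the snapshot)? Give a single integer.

v1: WRITE a=9  (a history now [(1, 9)])
v2: WRITE a=16  (a history now [(1, 9), (2, 16)])
v3: WRITE a=19  (a history now [(1, 9), (2, 16), (3, 19)])
v4: WRITE a=9  (a history now [(1, 9), (2, 16), (3, 19), (4, 9)])
v5: WRITE a=3  (a history now [(1, 9), (2, 16), (3, 19), (4, 9), (5, 3)])
v6: WRITE a=11  (a history now [(1, 9), (2, 16), (3, 19), (4, 9), (5, 3), (6, 11)])
v7: WRITE a=1  (a history now [(1, 9), (2, 16), (3, 19), (4, 9), (5, 3), (6, 11), (7, 1)])
v8: WRITE a=11  (a history now [(1, 9), (2, 16), (3, 19), (4, 9), (5, 3), (6, 11), (7, 1), (8, 11)])
v9: WRITE a=3  (a history now [(1, 9), (2, 16), (3, 19), (4, 9), (5, 3), (6, 11), (7, 1), (8, 11), (9, 3)])
v10: WRITE a=10  (a history now [(1, 9), (2, 16), (3, 19), (4, 9), (5, 3), (6, 11), (7, 1), (8, 11), (9, 3), (10, 10)])
READ a @v6: history=[(1, 9), (2, 16), (3, 19), (4, 9), (5, 3), (6, 11), (7, 1), (8, 11), (9, 3), (10, 10)] -> pick v6 -> 11
v11: WRITE a=0  (a history now [(1, 9), (2, 16), (3, 19), (4, 9), (5, 3), (6, 11), (7, 1), (8, 11), (9, 3), (10, 10), (11, 0)])
READ b @v1: history=[] -> no version <= 1 -> NONE
v12: WRITE b=8  (b history now [(12, 8)])
v13: WRITE a=7  (a history now [(1, 9), (2, 16), (3, 19), (4, 9), (5, 3), (6, 11), (7, 1), (8, 11), (9, 3), (10, 10), (11, 0), (13, 7)])
READ a @v13: history=[(1, 9), (2, 16), (3, 19), (4, 9), (5, 3), (6, 11), (7, 1), (8, 11), (9, 3), (10, 10), (11, 0), (13, 7)] -> pick v13 -> 7
v14: WRITE b=8  (b history now [(12, 8), (14, 8)])
v15: WRITE a=4  (a history now [(1, 9), (2, 16), (3, 19), (4, 9), (5, 3), (6, 11), (7, 1), (8, 11), (9, 3), (10, 10), (11, 0), (13, 7), (15, 4)])
v16: WRITE b=15  (b history now [(12, 8), (14, 8), (16, 15)])
READ b @v2: history=[(12, 8), (14, 8), (16, 15)] -> no version <= 2 -> NONE
v17: WRITE a=16  (a history now [(1, 9), (2, 16), (3, 19), (4, 9), (5, 3), (6, 11), (7, 1), (8, 11), (9, 3), (10, 10), (11, 0), (13, 7), (15, 4), (17, 16)])
v18: WRITE a=18  (a history now [(1, 9), (2, 16), (3, 19), (4, 9), (5, 3), (6, 11), (7, 1), (8, 11), (9, 3), (10, 10), (11, 0), (13, 7), (15, 4), (17, 16), (18, 18)])
v19: WRITE b=5  (b history now [(12, 8), (14, 8), (16, 15), (19, 5)])
v20: WRITE b=4  (b history now [(12, 8), (14, 8), (16, 15), (19, 5), (20, 4)])
v21: WRITE b=2  (b history now [(12, 8), (14, 8), (16, 15), (19, 5), (20, 4), (21, 2)])
v22: WRITE b=7  (b history now [(12, 8), (14, 8), (16, 15), (19, 5), (20, 4), (21, 2), (22, 7)])
v23: WRITE b=19  (b history now [(12, 8), (14, 8), (16, 15), (19, 5), (20, 4), (21, 2), (22, 7), (23, 19)])
v24: WRITE b=3  (b history now [(12, 8), (14, 8), (16, 15), (19, 5), (20, 4), (21, 2), (22, 7), (23, 19), (24, 3)])
v25: WRITE b=9  (b history now [(12, 8), (14, 8), (16, 15), (19, 5), (20, 4), (21, 2), (22, 7), (23, 19), (24, 3), (25, 9)])
v26: WRITE b=11  (b history now [(12, 8), (14, 8), (16, 15), (19, 5), (20, 4), (21, 2), (22, 7), (23, 19), (24, 3), (25, 9), (26, 11)])
v27: WRITE a=7  (a history now [(1, 9), (2, 16), (3, 19), (4, 9), (5, 3), (6, 11), (7, 1), (8, 11), (9, 3), (10, 10), (11, 0), (13, 7), (15, 4), (17, 16), (18, 18), (27, 7)])
v28: WRITE a=2  (a history now [(1, 9), (2, 16), (3, 19), (4, 9), (5, 3), (6, 11), (7, 1), (8, 11), (9, 3), (10, 10), (11, 0), (13, 7), (15, 4), (17, 16), (18, 18), (27, 7), (28, 2)])
v29: WRITE a=11  (a history now [(1, 9), (2, 16), (3, 19), (4, 9), (5, 3), (6, 11), (7, 1), (8, 11), (9, 3), (10, 10), (11, 0), (13, 7), (15, 4), (17, 16), (18, 18), (27, 7), (28, 2), (29, 11)])
READ b @v24: history=[(12, 8), (14, 8), (16, 15), (19, 5), (20, 4), (21, 2), (22, 7), (23, 19), (24, 3), (25, 9), (26, 11)] -> pick v24 -> 3
Read results in order: ['11', 'NONE', '7', 'NONE', '3']
NONE count = 2

Answer: 2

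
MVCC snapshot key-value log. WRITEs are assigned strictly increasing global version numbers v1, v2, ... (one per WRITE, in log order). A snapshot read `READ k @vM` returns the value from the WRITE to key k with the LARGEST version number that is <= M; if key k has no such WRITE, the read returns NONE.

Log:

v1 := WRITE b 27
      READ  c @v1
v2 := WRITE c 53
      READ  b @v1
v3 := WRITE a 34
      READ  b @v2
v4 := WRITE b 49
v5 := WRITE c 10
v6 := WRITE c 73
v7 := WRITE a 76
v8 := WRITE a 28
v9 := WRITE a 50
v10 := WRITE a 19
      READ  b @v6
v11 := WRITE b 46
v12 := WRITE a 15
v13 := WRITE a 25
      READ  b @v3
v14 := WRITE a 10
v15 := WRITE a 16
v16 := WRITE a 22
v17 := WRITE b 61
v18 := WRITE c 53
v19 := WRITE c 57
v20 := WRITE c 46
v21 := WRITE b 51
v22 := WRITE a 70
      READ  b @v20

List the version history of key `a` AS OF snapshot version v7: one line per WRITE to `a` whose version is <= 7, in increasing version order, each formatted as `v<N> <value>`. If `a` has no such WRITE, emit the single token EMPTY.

Answer: v3 34
v7 76

Derivation:
Scan writes for key=a with version <= 7:
  v1 WRITE b 27 -> skip
  v2 WRITE c 53 -> skip
  v3 WRITE a 34 -> keep
  v4 WRITE b 49 -> skip
  v5 WRITE c 10 -> skip
  v6 WRITE c 73 -> skip
  v7 WRITE a 76 -> keep
  v8 WRITE a 28 -> drop (> snap)
  v9 WRITE a 50 -> drop (> snap)
  v10 WRITE a 19 -> drop (> snap)
  v11 WRITE b 46 -> skip
  v12 WRITE a 15 -> drop (> snap)
  v13 WRITE a 25 -> drop (> snap)
  v14 WRITE a 10 -> drop (> snap)
  v15 WRITE a 16 -> drop (> snap)
  v16 WRITE a 22 -> drop (> snap)
  v17 WRITE b 61 -> skip
  v18 WRITE c 53 -> skip
  v19 WRITE c 57 -> skip
  v20 WRITE c 46 -> skip
  v21 WRITE b 51 -> skip
  v22 WRITE a 70 -> drop (> snap)
Collected: [(3, 34), (7, 76)]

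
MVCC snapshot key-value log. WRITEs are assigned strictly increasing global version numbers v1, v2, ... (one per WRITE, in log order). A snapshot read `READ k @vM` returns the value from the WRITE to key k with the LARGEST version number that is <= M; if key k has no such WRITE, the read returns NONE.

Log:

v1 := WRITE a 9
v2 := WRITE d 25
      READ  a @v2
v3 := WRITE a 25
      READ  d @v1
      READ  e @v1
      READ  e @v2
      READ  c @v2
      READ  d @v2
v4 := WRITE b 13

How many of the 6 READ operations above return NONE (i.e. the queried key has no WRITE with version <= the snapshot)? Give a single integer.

Answer: 4

Derivation:
v1: WRITE a=9  (a history now [(1, 9)])
v2: WRITE d=25  (d history now [(2, 25)])
READ a @v2: history=[(1, 9)] -> pick v1 -> 9
v3: WRITE a=25  (a history now [(1, 9), (3, 25)])
READ d @v1: history=[(2, 25)] -> no version <= 1 -> NONE
READ e @v1: history=[] -> no version <= 1 -> NONE
READ e @v2: history=[] -> no version <= 2 -> NONE
READ c @v2: history=[] -> no version <= 2 -> NONE
READ d @v2: history=[(2, 25)] -> pick v2 -> 25
v4: WRITE b=13  (b history now [(4, 13)])
Read results in order: ['9', 'NONE', 'NONE', 'NONE', 'NONE', '25']
NONE count = 4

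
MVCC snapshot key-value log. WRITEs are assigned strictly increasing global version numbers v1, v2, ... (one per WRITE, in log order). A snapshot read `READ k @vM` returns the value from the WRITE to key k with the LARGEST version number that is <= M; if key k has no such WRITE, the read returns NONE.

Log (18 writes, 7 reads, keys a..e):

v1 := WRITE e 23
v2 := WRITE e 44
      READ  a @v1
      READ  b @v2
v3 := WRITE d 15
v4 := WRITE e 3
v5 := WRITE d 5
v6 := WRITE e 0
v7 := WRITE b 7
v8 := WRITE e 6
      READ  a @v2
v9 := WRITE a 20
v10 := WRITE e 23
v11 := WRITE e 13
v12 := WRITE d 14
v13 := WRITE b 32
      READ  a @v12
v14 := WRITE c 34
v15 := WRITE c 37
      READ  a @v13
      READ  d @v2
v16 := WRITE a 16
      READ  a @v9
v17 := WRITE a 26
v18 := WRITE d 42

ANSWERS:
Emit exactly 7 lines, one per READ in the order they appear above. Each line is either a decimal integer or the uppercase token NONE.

Answer: NONE
NONE
NONE
20
20
NONE
20

Derivation:
v1: WRITE e=23  (e history now [(1, 23)])
v2: WRITE e=44  (e history now [(1, 23), (2, 44)])
READ a @v1: history=[] -> no version <= 1 -> NONE
READ b @v2: history=[] -> no version <= 2 -> NONE
v3: WRITE d=15  (d history now [(3, 15)])
v4: WRITE e=3  (e history now [(1, 23), (2, 44), (4, 3)])
v5: WRITE d=5  (d history now [(3, 15), (5, 5)])
v6: WRITE e=0  (e history now [(1, 23), (2, 44), (4, 3), (6, 0)])
v7: WRITE b=7  (b history now [(7, 7)])
v8: WRITE e=6  (e history now [(1, 23), (2, 44), (4, 3), (6, 0), (8, 6)])
READ a @v2: history=[] -> no version <= 2 -> NONE
v9: WRITE a=20  (a history now [(9, 20)])
v10: WRITE e=23  (e history now [(1, 23), (2, 44), (4, 3), (6, 0), (8, 6), (10, 23)])
v11: WRITE e=13  (e history now [(1, 23), (2, 44), (4, 3), (6, 0), (8, 6), (10, 23), (11, 13)])
v12: WRITE d=14  (d history now [(3, 15), (5, 5), (12, 14)])
v13: WRITE b=32  (b history now [(7, 7), (13, 32)])
READ a @v12: history=[(9, 20)] -> pick v9 -> 20
v14: WRITE c=34  (c history now [(14, 34)])
v15: WRITE c=37  (c history now [(14, 34), (15, 37)])
READ a @v13: history=[(9, 20)] -> pick v9 -> 20
READ d @v2: history=[(3, 15), (5, 5), (12, 14)] -> no version <= 2 -> NONE
v16: WRITE a=16  (a history now [(9, 20), (16, 16)])
READ a @v9: history=[(9, 20), (16, 16)] -> pick v9 -> 20
v17: WRITE a=26  (a history now [(9, 20), (16, 16), (17, 26)])
v18: WRITE d=42  (d history now [(3, 15), (5, 5), (12, 14), (18, 42)])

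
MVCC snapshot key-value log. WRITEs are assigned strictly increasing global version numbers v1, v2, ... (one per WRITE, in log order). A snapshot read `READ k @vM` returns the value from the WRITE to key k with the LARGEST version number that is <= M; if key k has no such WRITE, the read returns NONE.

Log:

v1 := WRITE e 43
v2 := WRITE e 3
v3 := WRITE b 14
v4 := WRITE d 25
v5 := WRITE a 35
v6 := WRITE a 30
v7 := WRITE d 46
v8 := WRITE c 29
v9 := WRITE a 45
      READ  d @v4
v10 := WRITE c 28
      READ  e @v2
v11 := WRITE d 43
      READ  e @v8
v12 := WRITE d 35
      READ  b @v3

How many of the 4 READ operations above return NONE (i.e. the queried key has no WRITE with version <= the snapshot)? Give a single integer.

v1: WRITE e=43  (e history now [(1, 43)])
v2: WRITE e=3  (e history now [(1, 43), (2, 3)])
v3: WRITE b=14  (b history now [(3, 14)])
v4: WRITE d=25  (d history now [(4, 25)])
v5: WRITE a=35  (a history now [(5, 35)])
v6: WRITE a=30  (a history now [(5, 35), (6, 30)])
v7: WRITE d=46  (d history now [(4, 25), (7, 46)])
v8: WRITE c=29  (c history now [(8, 29)])
v9: WRITE a=45  (a history now [(5, 35), (6, 30), (9, 45)])
READ d @v4: history=[(4, 25), (7, 46)] -> pick v4 -> 25
v10: WRITE c=28  (c history now [(8, 29), (10, 28)])
READ e @v2: history=[(1, 43), (2, 3)] -> pick v2 -> 3
v11: WRITE d=43  (d history now [(4, 25), (7, 46), (11, 43)])
READ e @v8: history=[(1, 43), (2, 3)] -> pick v2 -> 3
v12: WRITE d=35  (d history now [(4, 25), (7, 46), (11, 43), (12, 35)])
READ b @v3: history=[(3, 14)] -> pick v3 -> 14
Read results in order: ['25', '3', '3', '14']
NONE count = 0

Answer: 0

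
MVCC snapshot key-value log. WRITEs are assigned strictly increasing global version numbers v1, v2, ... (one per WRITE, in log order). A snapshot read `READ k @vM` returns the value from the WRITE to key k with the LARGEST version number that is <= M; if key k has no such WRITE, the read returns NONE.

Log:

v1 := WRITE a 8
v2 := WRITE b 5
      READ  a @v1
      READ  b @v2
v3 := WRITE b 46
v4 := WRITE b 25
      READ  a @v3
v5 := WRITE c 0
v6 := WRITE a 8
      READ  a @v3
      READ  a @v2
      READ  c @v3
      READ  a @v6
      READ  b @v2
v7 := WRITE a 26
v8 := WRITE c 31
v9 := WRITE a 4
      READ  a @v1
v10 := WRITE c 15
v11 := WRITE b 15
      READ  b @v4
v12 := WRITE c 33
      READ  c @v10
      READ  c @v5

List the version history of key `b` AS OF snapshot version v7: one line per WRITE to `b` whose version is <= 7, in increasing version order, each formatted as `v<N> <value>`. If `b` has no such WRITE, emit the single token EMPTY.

Scan writes for key=b with version <= 7:
  v1 WRITE a 8 -> skip
  v2 WRITE b 5 -> keep
  v3 WRITE b 46 -> keep
  v4 WRITE b 25 -> keep
  v5 WRITE c 0 -> skip
  v6 WRITE a 8 -> skip
  v7 WRITE a 26 -> skip
  v8 WRITE c 31 -> skip
  v9 WRITE a 4 -> skip
  v10 WRITE c 15 -> skip
  v11 WRITE b 15 -> drop (> snap)
  v12 WRITE c 33 -> skip
Collected: [(2, 5), (3, 46), (4, 25)]

Answer: v2 5
v3 46
v4 25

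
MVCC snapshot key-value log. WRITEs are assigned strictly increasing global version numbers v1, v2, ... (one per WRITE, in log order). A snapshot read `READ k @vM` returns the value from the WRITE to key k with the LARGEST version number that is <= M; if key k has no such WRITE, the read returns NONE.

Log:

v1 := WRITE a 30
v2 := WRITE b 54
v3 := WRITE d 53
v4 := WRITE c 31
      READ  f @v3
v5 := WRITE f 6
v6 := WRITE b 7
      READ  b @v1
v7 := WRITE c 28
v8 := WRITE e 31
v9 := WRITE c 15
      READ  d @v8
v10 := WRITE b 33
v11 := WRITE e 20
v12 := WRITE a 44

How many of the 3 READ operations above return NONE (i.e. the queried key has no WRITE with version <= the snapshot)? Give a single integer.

v1: WRITE a=30  (a history now [(1, 30)])
v2: WRITE b=54  (b history now [(2, 54)])
v3: WRITE d=53  (d history now [(3, 53)])
v4: WRITE c=31  (c history now [(4, 31)])
READ f @v3: history=[] -> no version <= 3 -> NONE
v5: WRITE f=6  (f history now [(5, 6)])
v6: WRITE b=7  (b history now [(2, 54), (6, 7)])
READ b @v1: history=[(2, 54), (6, 7)] -> no version <= 1 -> NONE
v7: WRITE c=28  (c history now [(4, 31), (7, 28)])
v8: WRITE e=31  (e history now [(8, 31)])
v9: WRITE c=15  (c history now [(4, 31), (7, 28), (9, 15)])
READ d @v8: history=[(3, 53)] -> pick v3 -> 53
v10: WRITE b=33  (b history now [(2, 54), (6, 7), (10, 33)])
v11: WRITE e=20  (e history now [(8, 31), (11, 20)])
v12: WRITE a=44  (a history now [(1, 30), (12, 44)])
Read results in order: ['NONE', 'NONE', '53']
NONE count = 2

Answer: 2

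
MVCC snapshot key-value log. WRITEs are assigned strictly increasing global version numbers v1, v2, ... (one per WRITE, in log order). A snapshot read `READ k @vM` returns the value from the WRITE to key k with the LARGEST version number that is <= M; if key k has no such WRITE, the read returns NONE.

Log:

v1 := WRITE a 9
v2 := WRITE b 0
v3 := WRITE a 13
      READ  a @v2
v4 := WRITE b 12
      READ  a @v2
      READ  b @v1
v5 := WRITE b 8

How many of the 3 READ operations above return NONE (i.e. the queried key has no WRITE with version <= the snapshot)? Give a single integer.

v1: WRITE a=9  (a history now [(1, 9)])
v2: WRITE b=0  (b history now [(2, 0)])
v3: WRITE a=13  (a history now [(1, 9), (3, 13)])
READ a @v2: history=[(1, 9), (3, 13)] -> pick v1 -> 9
v4: WRITE b=12  (b history now [(2, 0), (4, 12)])
READ a @v2: history=[(1, 9), (3, 13)] -> pick v1 -> 9
READ b @v1: history=[(2, 0), (4, 12)] -> no version <= 1 -> NONE
v5: WRITE b=8  (b history now [(2, 0), (4, 12), (5, 8)])
Read results in order: ['9', '9', 'NONE']
NONE count = 1

Answer: 1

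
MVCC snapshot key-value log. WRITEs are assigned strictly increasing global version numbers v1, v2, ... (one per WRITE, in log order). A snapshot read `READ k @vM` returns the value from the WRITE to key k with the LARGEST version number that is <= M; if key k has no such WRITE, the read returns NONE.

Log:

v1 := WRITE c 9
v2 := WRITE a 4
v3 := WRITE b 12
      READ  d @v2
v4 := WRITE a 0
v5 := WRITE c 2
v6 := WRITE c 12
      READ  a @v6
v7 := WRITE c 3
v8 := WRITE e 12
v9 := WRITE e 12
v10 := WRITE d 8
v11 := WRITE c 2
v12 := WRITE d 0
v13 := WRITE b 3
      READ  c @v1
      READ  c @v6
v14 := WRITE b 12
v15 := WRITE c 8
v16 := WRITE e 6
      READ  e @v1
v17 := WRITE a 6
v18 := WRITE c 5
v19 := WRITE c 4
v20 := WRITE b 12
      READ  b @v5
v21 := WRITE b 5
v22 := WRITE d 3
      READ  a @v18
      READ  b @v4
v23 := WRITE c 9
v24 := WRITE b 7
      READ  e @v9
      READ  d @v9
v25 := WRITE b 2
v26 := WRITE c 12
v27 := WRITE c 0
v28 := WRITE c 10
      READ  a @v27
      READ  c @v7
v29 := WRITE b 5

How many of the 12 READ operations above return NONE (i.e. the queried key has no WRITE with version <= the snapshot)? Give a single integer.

v1: WRITE c=9  (c history now [(1, 9)])
v2: WRITE a=4  (a history now [(2, 4)])
v3: WRITE b=12  (b history now [(3, 12)])
READ d @v2: history=[] -> no version <= 2 -> NONE
v4: WRITE a=0  (a history now [(2, 4), (4, 0)])
v5: WRITE c=2  (c history now [(1, 9), (5, 2)])
v6: WRITE c=12  (c history now [(1, 9), (5, 2), (6, 12)])
READ a @v6: history=[(2, 4), (4, 0)] -> pick v4 -> 0
v7: WRITE c=3  (c history now [(1, 9), (5, 2), (6, 12), (7, 3)])
v8: WRITE e=12  (e history now [(8, 12)])
v9: WRITE e=12  (e history now [(8, 12), (9, 12)])
v10: WRITE d=8  (d history now [(10, 8)])
v11: WRITE c=2  (c history now [(1, 9), (5, 2), (6, 12), (7, 3), (11, 2)])
v12: WRITE d=0  (d history now [(10, 8), (12, 0)])
v13: WRITE b=3  (b history now [(3, 12), (13, 3)])
READ c @v1: history=[(1, 9), (5, 2), (6, 12), (7, 3), (11, 2)] -> pick v1 -> 9
READ c @v6: history=[(1, 9), (5, 2), (6, 12), (7, 3), (11, 2)] -> pick v6 -> 12
v14: WRITE b=12  (b history now [(3, 12), (13, 3), (14, 12)])
v15: WRITE c=8  (c history now [(1, 9), (5, 2), (6, 12), (7, 3), (11, 2), (15, 8)])
v16: WRITE e=6  (e history now [(8, 12), (9, 12), (16, 6)])
READ e @v1: history=[(8, 12), (9, 12), (16, 6)] -> no version <= 1 -> NONE
v17: WRITE a=6  (a history now [(2, 4), (4, 0), (17, 6)])
v18: WRITE c=5  (c history now [(1, 9), (5, 2), (6, 12), (7, 3), (11, 2), (15, 8), (18, 5)])
v19: WRITE c=4  (c history now [(1, 9), (5, 2), (6, 12), (7, 3), (11, 2), (15, 8), (18, 5), (19, 4)])
v20: WRITE b=12  (b history now [(3, 12), (13, 3), (14, 12), (20, 12)])
READ b @v5: history=[(3, 12), (13, 3), (14, 12), (20, 12)] -> pick v3 -> 12
v21: WRITE b=5  (b history now [(3, 12), (13, 3), (14, 12), (20, 12), (21, 5)])
v22: WRITE d=3  (d history now [(10, 8), (12, 0), (22, 3)])
READ a @v18: history=[(2, 4), (4, 0), (17, 6)] -> pick v17 -> 6
READ b @v4: history=[(3, 12), (13, 3), (14, 12), (20, 12), (21, 5)] -> pick v3 -> 12
v23: WRITE c=9  (c history now [(1, 9), (5, 2), (6, 12), (7, 3), (11, 2), (15, 8), (18, 5), (19, 4), (23, 9)])
v24: WRITE b=7  (b history now [(3, 12), (13, 3), (14, 12), (20, 12), (21, 5), (24, 7)])
READ e @v9: history=[(8, 12), (9, 12), (16, 6)] -> pick v9 -> 12
READ d @v9: history=[(10, 8), (12, 0), (22, 3)] -> no version <= 9 -> NONE
v25: WRITE b=2  (b history now [(3, 12), (13, 3), (14, 12), (20, 12), (21, 5), (24, 7), (25, 2)])
v26: WRITE c=12  (c history now [(1, 9), (5, 2), (6, 12), (7, 3), (11, 2), (15, 8), (18, 5), (19, 4), (23, 9), (26, 12)])
v27: WRITE c=0  (c history now [(1, 9), (5, 2), (6, 12), (7, 3), (11, 2), (15, 8), (18, 5), (19, 4), (23, 9), (26, 12), (27, 0)])
v28: WRITE c=10  (c history now [(1, 9), (5, 2), (6, 12), (7, 3), (11, 2), (15, 8), (18, 5), (19, 4), (23, 9), (26, 12), (27, 0), (28, 10)])
READ a @v27: history=[(2, 4), (4, 0), (17, 6)] -> pick v17 -> 6
READ c @v7: history=[(1, 9), (5, 2), (6, 12), (7, 3), (11, 2), (15, 8), (18, 5), (19, 4), (23, 9), (26, 12), (27, 0), (28, 10)] -> pick v7 -> 3
v29: WRITE b=5  (b history now [(3, 12), (13, 3), (14, 12), (20, 12), (21, 5), (24, 7), (25, 2), (29, 5)])
Read results in order: ['NONE', '0', '9', '12', 'NONE', '12', '6', '12', '12', 'NONE', '6', '3']
NONE count = 3

Answer: 3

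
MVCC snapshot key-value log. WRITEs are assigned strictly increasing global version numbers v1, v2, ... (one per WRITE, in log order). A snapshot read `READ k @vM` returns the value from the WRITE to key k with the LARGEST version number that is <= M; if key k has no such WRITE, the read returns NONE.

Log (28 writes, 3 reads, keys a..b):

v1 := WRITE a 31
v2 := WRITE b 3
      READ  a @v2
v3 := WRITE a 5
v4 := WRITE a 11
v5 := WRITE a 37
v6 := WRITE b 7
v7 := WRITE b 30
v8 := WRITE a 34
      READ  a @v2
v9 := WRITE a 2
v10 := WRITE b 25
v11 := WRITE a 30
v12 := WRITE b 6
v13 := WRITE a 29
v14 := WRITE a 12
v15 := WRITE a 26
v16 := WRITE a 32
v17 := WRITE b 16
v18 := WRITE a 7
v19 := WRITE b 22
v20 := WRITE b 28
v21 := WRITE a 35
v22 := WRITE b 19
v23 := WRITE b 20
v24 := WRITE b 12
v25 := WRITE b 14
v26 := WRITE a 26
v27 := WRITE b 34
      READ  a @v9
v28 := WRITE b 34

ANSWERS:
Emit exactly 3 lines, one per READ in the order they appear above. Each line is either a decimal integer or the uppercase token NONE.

Answer: 31
31
2

Derivation:
v1: WRITE a=31  (a history now [(1, 31)])
v2: WRITE b=3  (b history now [(2, 3)])
READ a @v2: history=[(1, 31)] -> pick v1 -> 31
v3: WRITE a=5  (a history now [(1, 31), (3, 5)])
v4: WRITE a=11  (a history now [(1, 31), (3, 5), (4, 11)])
v5: WRITE a=37  (a history now [(1, 31), (3, 5), (4, 11), (5, 37)])
v6: WRITE b=7  (b history now [(2, 3), (6, 7)])
v7: WRITE b=30  (b history now [(2, 3), (6, 7), (7, 30)])
v8: WRITE a=34  (a history now [(1, 31), (3, 5), (4, 11), (5, 37), (8, 34)])
READ a @v2: history=[(1, 31), (3, 5), (4, 11), (5, 37), (8, 34)] -> pick v1 -> 31
v9: WRITE a=2  (a history now [(1, 31), (3, 5), (4, 11), (5, 37), (8, 34), (9, 2)])
v10: WRITE b=25  (b history now [(2, 3), (6, 7), (7, 30), (10, 25)])
v11: WRITE a=30  (a history now [(1, 31), (3, 5), (4, 11), (5, 37), (8, 34), (9, 2), (11, 30)])
v12: WRITE b=6  (b history now [(2, 3), (6, 7), (7, 30), (10, 25), (12, 6)])
v13: WRITE a=29  (a history now [(1, 31), (3, 5), (4, 11), (5, 37), (8, 34), (9, 2), (11, 30), (13, 29)])
v14: WRITE a=12  (a history now [(1, 31), (3, 5), (4, 11), (5, 37), (8, 34), (9, 2), (11, 30), (13, 29), (14, 12)])
v15: WRITE a=26  (a history now [(1, 31), (3, 5), (4, 11), (5, 37), (8, 34), (9, 2), (11, 30), (13, 29), (14, 12), (15, 26)])
v16: WRITE a=32  (a history now [(1, 31), (3, 5), (4, 11), (5, 37), (8, 34), (9, 2), (11, 30), (13, 29), (14, 12), (15, 26), (16, 32)])
v17: WRITE b=16  (b history now [(2, 3), (6, 7), (7, 30), (10, 25), (12, 6), (17, 16)])
v18: WRITE a=7  (a history now [(1, 31), (3, 5), (4, 11), (5, 37), (8, 34), (9, 2), (11, 30), (13, 29), (14, 12), (15, 26), (16, 32), (18, 7)])
v19: WRITE b=22  (b history now [(2, 3), (6, 7), (7, 30), (10, 25), (12, 6), (17, 16), (19, 22)])
v20: WRITE b=28  (b history now [(2, 3), (6, 7), (7, 30), (10, 25), (12, 6), (17, 16), (19, 22), (20, 28)])
v21: WRITE a=35  (a history now [(1, 31), (3, 5), (4, 11), (5, 37), (8, 34), (9, 2), (11, 30), (13, 29), (14, 12), (15, 26), (16, 32), (18, 7), (21, 35)])
v22: WRITE b=19  (b history now [(2, 3), (6, 7), (7, 30), (10, 25), (12, 6), (17, 16), (19, 22), (20, 28), (22, 19)])
v23: WRITE b=20  (b history now [(2, 3), (6, 7), (7, 30), (10, 25), (12, 6), (17, 16), (19, 22), (20, 28), (22, 19), (23, 20)])
v24: WRITE b=12  (b history now [(2, 3), (6, 7), (7, 30), (10, 25), (12, 6), (17, 16), (19, 22), (20, 28), (22, 19), (23, 20), (24, 12)])
v25: WRITE b=14  (b history now [(2, 3), (6, 7), (7, 30), (10, 25), (12, 6), (17, 16), (19, 22), (20, 28), (22, 19), (23, 20), (24, 12), (25, 14)])
v26: WRITE a=26  (a history now [(1, 31), (3, 5), (4, 11), (5, 37), (8, 34), (9, 2), (11, 30), (13, 29), (14, 12), (15, 26), (16, 32), (18, 7), (21, 35), (26, 26)])
v27: WRITE b=34  (b history now [(2, 3), (6, 7), (7, 30), (10, 25), (12, 6), (17, 16), (19, 22), (20, 28), (22, 19), (23, 20), (24, 12), (25, 14), (27, 34)])
READ a @v9: history=[(1, 31), (3, 5), (4, 11), (5, 37), (8, 34), (9, 2), (11, 30), (13, 29), (14, 12), (15, 26), (16, 32), (18, 7), (21, 35), (26, 26)] -> pick v9 -> 2
v28: WRITE b=34  (b history now [(2, 3), (6, 7), (7, 30), (10, 25), (12, 6), (17, 16), (19, 22), (20, 28), (22, 19), (23, 20), (24, 12), (25, 14), (27, 34), (28, 34)])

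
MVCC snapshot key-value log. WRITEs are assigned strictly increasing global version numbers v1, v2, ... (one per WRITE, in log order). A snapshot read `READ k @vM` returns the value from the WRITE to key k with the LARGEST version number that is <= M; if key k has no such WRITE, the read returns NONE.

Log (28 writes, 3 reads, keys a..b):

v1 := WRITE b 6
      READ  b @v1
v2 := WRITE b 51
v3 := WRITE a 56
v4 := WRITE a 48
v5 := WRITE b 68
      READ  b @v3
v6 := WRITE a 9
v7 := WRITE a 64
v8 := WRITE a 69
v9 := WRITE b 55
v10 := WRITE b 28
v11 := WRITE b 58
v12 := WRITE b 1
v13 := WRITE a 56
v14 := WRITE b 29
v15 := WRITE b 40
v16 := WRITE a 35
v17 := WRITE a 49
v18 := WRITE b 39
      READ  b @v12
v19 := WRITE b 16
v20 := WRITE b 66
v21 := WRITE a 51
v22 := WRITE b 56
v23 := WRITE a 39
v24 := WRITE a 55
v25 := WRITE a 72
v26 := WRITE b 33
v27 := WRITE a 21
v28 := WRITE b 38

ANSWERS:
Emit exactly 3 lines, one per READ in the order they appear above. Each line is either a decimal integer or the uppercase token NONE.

v1: WRITE b=6  (b history now [(1, 6)])
READ b @v1: history=[(1, 6)] -> pick v1 -> 6
v2: WRITE b=51  (b history now [(1, 6), (2, 51)])
v3: WRITE a=56  (a history now [(3, 56)])
v4: WRITE a=48  (a history now [(3, 56), (4, 48)])
v5: WRITE b=68  (b history now [(1, 6), (2, 51), (5, 68)])
READ b @v3: history=[(1, 6), (2, 51), (5, 68)] -> pick v2 -> 51
v6: WRITE a=9  (a history now [(3, 56), (4, 48), (6, 9)])
v7: WRITE a=64  (a history now [(3, 56), (4, 48), (6, 9), (7, 64)])
v8: WRITE a=69  (a history now [(3, 56), (4, 48), (6, 9), (7, 64), (8, 69)])
v9: WRITE b=55  (b history now [(1, 6), (2, 51), (5, 68), (9, 55)])
v10: WRITE b=28  (b history now [(1, 6), (2, 51), (5, 68), (9, 55), (10, 28)])
v11: WRITE b=58  (b history now [(1, 6), (2, 51), (5, 68), (9, 55), (10, 28), (11, 58)])
v12: WRITE b=1  (b history now [(1, 6), (2, 51), (5, 68), (9, 55), (10, 28), (11, 58), (12, 1)])
v13: WRITE a=56  (a history now [(3, 56), (4, 48), (6, 9), (7, 64), (8, 69), (13, 56)])
v14: WRITE b=29  (b history now [(1, 6), (2, 51), (5, 68), (9, 55), (10, 28), (11, 58), (12, 1), (14, 29)])
v15: WRITE b=40  (b history now [(1, 6), (2, 51), (5, 68), (9, 55), (10, 28), (11, 58), (12, 1), (14, 29), (15, 40)])
v16: WRITE a=35  (a history now [(3, 56), (4, 48), (6, 9), (7, 64), (8, 69), (13, 56), (16, 35)])
v17: WRITE a=49  (a history now [(3, 56), (4, 48), (6, 9), (7, 64), (8, 69), (13, 56), (16, 35), (17, 49)])
v18: WRITE b=39  (b history now [(1, 6), (2, 51), (5, 68), (9, 55), (10, 28), (11, 58), (12, 1), (14, 29), (15, 40), (18, 39)])
READ b @v12: history=[(1, 6), (2, 51), (5, 68), (9, 55), (10, 28), (11, 58), (12, 1), (14, 29), (15, 40), (18, 39)] -> pick v12 -> 1
v19: WRITE b=16  (b history now [(1, 6), (2, 51), (5, 68), (9, 55), (10, 28), (11, 58), (12, 1), (14, 29), (15, 40), (18, 39), (19, 16)])
v20: WRITE b=66  (b history now [(1, 6), (2, 51), (5, 68), (9, 55), (10, 28), (11, 58), (12, 1), (14, 29), (15, 40), (18, 39), (19, 16), (20, 66)])
v21: WRITE a=51  (a history now [(3, 56), (4, 48), (6, 9), (7, 64), (8, 69), (13, 56), (16, 35), (17, 49), (21, 51)])
v22: WRITE b=56  (b history now [(1, 6), (2, 51), (5, 68), (9, 55), (10, 28), (11, 58), (12, 1), (14, 29), (15, 40), (18, 39), (19, 16), (20, 66), (22, 56)])
v23: WRITE a=39  (a history now [(3, 56), (4, 48), (6, 9), (7, 64), (8, 69), (13, 56), (16, 35), (17, 49), (21, 51), (23, 39)])
v24: WRITE a=55  (a history now [(3, 56), (4, 48), (6, 9), (7, 64), (8, 69), (13, 56), (16, 35), (17, 49), (21, 51), (23, 39), (24, 55)])
v25: WRITE a=72  (a history now [(3, 56), (4, 48), (6, 9), (7, 64), (8, 69), (13, 56), (16, 35), (17, 49), (21, 51), (23, 39), (24, 55), (25, 72)])
v26: WRITE b=33  (b history now [(1, 6), (2, 51), (5, 68), (9, 55), (10, 28), (11, 58), (12, 1), (14, 29), (15, 40), (18, 39), (19, 16), (20, 66), (22, 56), (26, 33)])
v27: WRITE a=21  (a history now [(3, 56), (4, 48), (6, 9), (7, 64), (8, 69), (13, 56), (16, 35), (17, 49), (21, 51), (23, 39), (24, 55), (25, 72), (27, 21)])
v28: WRITE b=38  (b history now [(1, 6), (2, 51), (5, 68), (9, 55), (10, 28), (11, 58), (12, 1), (14, 29), (15, 40), (18, 39), (19, 16), (20, 66), (22, 56), (26, 33), (28, 38)])

Answer: 6
51
1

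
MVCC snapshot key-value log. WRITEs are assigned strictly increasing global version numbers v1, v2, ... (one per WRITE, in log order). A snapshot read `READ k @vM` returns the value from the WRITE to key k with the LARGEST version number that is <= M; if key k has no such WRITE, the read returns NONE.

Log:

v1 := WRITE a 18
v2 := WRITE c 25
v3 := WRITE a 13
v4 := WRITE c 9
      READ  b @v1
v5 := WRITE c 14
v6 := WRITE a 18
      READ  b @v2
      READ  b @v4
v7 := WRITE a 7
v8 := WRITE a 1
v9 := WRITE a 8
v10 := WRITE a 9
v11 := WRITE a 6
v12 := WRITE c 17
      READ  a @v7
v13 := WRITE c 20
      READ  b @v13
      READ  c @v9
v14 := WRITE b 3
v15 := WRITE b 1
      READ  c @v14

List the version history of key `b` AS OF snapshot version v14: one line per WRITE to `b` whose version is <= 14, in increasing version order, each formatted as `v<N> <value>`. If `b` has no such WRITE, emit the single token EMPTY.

Scan writes for key=b with version <= 14:
  v1 WRITE a 18 -> skip
  v2 WRITE c 25 -> skip
  v3 WRITE a 13 -> skip
  v4 WRITE c 9 -> skip
  v5 WRITE c 14 -> skip
  v6 WRITE a 18 -> skip
  v7 WRITE a 7 -> skip
  v8 WRITE a 1 -> skip
  v9 WRITE a 8 -> skip
  v10 WRITE a 9 -> skip
  v11 WRITE a 6 -> skip
  v12 WRITE c 17 -> skip
  v13 WRITE c 20 -> skip
  v14 WRITE b 3 -> keep
  v15 WRITE b 1 -> drop (> snap)
Collected: [(14, 3)]

Answer: v14 3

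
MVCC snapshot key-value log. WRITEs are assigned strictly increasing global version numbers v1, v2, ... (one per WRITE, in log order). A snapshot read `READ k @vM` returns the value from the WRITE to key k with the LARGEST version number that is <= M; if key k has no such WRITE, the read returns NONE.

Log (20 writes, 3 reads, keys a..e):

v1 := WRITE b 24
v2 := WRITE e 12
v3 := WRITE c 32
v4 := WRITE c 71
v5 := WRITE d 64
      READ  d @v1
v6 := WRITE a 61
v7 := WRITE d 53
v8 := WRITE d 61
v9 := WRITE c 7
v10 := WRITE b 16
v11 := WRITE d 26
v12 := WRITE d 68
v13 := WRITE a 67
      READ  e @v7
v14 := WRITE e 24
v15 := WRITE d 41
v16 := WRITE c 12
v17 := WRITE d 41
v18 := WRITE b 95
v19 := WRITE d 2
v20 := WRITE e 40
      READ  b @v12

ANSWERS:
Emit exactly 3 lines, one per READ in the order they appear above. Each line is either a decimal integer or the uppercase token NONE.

Answer: NONE
12
16

Derivation:
v1: WRITE b=24  (b history now [(1, 24)])
v2: WRITE e=12  (e history now [(2, 12)])
v3: WRITE c=32  (c history now [(3, 32)])
v4: WRITE c=71  (c history now [(3, 32), (4, 71)])
v5: WRITE d=64  (d history now [(5, 64)])
READ d @v1: history=[(5, 64)] -> no version <= 1 -> NONE
v6: WRITE a=61  (a history now [(6, 61)])
v7: WRITE d=53  (d history now [(5, 64), (7, 53)])
v8: WRITE d=61  (d history now [(5, 64), (7, 53), (8, 61)])
v9: WRITE c=7  (c history now [(3, 32), (4, 71), (9, 7)])
v10: WRITE b=16  (b history now [(1, 24), (10, 16)])
v11: WRITE d=26  (d history now [(5, 64), (7, 53), (8, 61), (11, 26)])
v12: WRITE d=68  (d history now [(5, 64), (7, 53), (8, 61), (11, 26), (12, 68)])
v13: WRITE a=67  (a history now [(6, 61), (13, 67)])
READ e @v7: history=[(2, 12)] -> pick v2 -> 12
v14: WRITE e=24  (e history now [(2, 12), (14, 24)])
v15: WRITE d=41  (d history now [(5, 64), (7, 53), (8, 61), (11, 26), (12, 68), (15, 41)])
v16: WRITE c=12  (c history now [(3, 32), (4, 71), (9, 7), (16, 12)])
v17: WRITE d=41  (d history now [(5, 64), (7, 53), (8, 61), (11, 26), (12, 68), (15, 41), (17, 41)])
v18: WRITE b=95  (b history now [(1, 24), (10, 16), (18, 95)])
v19: WRITE d=2  (d history now [(5, 64), (7, 53), (8, 61), (11, 26), (12, 68), (15, 41), (17, 41), (19, 2)])
v20: WRITE e=40  (e history now [(2, 12), (14, 24), (20, 40)])
READ b @v12: history=[(1, 24), (10, 16), (18, 95)] -> pick v10 -> 16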